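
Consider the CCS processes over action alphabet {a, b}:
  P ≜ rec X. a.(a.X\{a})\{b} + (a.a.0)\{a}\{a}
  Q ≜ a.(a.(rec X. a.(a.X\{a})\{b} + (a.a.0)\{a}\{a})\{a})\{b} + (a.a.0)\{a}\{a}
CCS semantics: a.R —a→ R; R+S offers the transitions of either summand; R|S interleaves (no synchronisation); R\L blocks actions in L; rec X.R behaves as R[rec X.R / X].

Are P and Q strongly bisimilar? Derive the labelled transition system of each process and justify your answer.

P's transition system — 3 states:
  p0 = rec X. a.(a.X\{a})\{b} + (a.a.0)\{a}\{a} → —a→ p1
  p1 = (a.(rec X. a.(a.X\{a})\{b} + (a.a.0)\{a}\{a})\{a})\{b} → —a→ p2
  p2 = (rec X. a.(a.X\{a})\{b} + (a.a.0)\{a}\{a})\{a}\{b} → (no moves)
Q's transition system — 3 states:
  q0 = a.(a.(rec X. a.(a.X\{a})\{b} + (a.a.0)\{a}\{a})\{a})\{b} + (a.a.0)\{a}\{a} → —a→ q1
  q1 = (a.(rec X. a.(a.X\{a})\{b} + (a.a.0)\{a}\{a})\{a})\{b} → —a→ q2
  q2 = (rec X. a.(a.X\{a})\{b} + (a.a.0)\{a}\{a})\{a}\{b} → (no moves)
Partition-refinement fixed point:
  B0 = {p0, q0}
  B1 = {p1, q1}
  B2 = {p2, q2}
p0 ∈ B0, q0 ∈ B0 → same block

P ~ Q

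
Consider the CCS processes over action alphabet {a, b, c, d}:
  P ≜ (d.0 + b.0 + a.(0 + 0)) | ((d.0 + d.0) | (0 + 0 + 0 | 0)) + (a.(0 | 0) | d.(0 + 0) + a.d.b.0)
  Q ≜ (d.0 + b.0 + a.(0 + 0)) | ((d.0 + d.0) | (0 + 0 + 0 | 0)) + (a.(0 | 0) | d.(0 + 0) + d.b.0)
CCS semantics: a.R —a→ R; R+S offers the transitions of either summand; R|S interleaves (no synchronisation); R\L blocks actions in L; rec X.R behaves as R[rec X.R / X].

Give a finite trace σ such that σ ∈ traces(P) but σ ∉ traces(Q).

adb

Reachable graph of P (12 states):
  m0 = (d.0 + b.0 + a.(0 + 0)) | ((d.0 + d.0) | (0 + 0 + 0 | 0)) + (a.(0 | 0) | d.(0 + 0) + a.d.b.0) has moves =a=> m1, =a=> m2, =a=> m3, =b=> m4, =d=> m4, =d=> m5, =d=> m6
  m1 = (0 + 0) | ((d.0 + d.0) | (0 + 0 + 0 | 0)) has moves =d=> m7
  m2 = 0 | 0 | d.(0 + 0) has moves =d=> m8
  m3 = d.b.0 has moves =d=> m9
  m4 = 0 | ((d.0 + d.0) | (0 + 0 + 0 | 0)) has moves =d=> m10
  m5 = (d.0 + b.0 + a.(0 + 0)) | (0 | (0 + 0 + 0 | 0)) has moves =a=> m7, =b=> m10, =d=> m10
  m6 = a.(0 | 0) | (0 + 0) has moves =a=> m8
  m7 = (0 + 0) | (0 | (0 + 0 + 0 | 0)) has moves deadlocked
  m8 = 0 | 0 | (0 + 0) has moves deadlocked
  m9 = b.0 has moves =b=> m11
  m10 = 0 | (0 | (0 + 0 + 0 | 0)) has moves deadlocked
  m11 = 0 has moves deadlocked
Reachable graph of Q (11 states):
  n0 = (d.0 + b.0 + a.(0 + 0)) | ((d.0 + d.0) | (0 + 0 + 0 | 0)) + (a.(0 | 0) | d.(0 + 0) + d.b.0) has moves =a=> n1, =a=> n2, =b=> n3, =d=> n3, =d=> n4, =d=> n5, =d=> n6
  n1 = (0 + 0) | ((d.0 + d.0) | (0 + 0 + 0 | 0)) has moves =d=> n7
  n2 = 0 | 0 | d.(0 + 0) has moves =d=> n8
  n3 = 0 | ((d.0 + d.0) | (0 + 0 + 0 | 0)) has moves =d=> n9
  n4 = (d.0 + b.0 + a.(0 + 0)) | (0 | (0 + 0 + 0 | 0)) has moves =a=> n7, =b=> n9, =d=> n9
  n5 = a.(0 | 0) | (0 + 0) has moves =a=> n8
  n6 = b.0 has moves =b=> n10
  n7 = (0 + 0) | (0 | (0 + 0 + 0 | 0)) has moves deadlocked
  n8 = 0 | 0 | (0 + 0) has moves deadlocked
  n9 = 0 | (0 | (0 + 0 + 0 | 0)) has moves deadlocked
  n10 = 0 has moves deadlocked
Run σ = ⟨adb⟩ on P: start {m0}
  [1] a ⇒ {m1, m2, m3}
  [2] d ⇒ {m7, m8, m9}
  [3] b ⇒ {m11}
  P completes σ.
Run σ = ⟨adb⟩ on Q: start {n0}
  [1] a ⇒ {n1, n2}
  [2] d ⇒ {n7, n8}
  [3] b ⇒ ∅  — Q cannot continue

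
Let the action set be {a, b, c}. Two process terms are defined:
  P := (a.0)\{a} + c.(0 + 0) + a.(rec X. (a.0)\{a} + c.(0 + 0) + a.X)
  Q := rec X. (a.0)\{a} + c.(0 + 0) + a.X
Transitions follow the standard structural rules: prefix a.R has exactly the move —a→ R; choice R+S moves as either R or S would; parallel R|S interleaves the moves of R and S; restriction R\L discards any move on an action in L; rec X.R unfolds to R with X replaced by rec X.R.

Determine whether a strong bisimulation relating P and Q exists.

LTS(P): 3 reachable states
  m0 = (a.0)\{a} + c.(0 + 0) + a.(rec X. (a.0)\{a} + c.(0 + 0) + a.X) | —a→ m1, —c→ m2
  m1 = rec X. (a.0)\{a} + c.(0 + 0) + a.X | —a→ m1, —c→ m2
  m2 = 0 + 0 | stopped
LTS(Q): 2 reachable states
  n0 = rec X. (a.0)\{a} + c.(0 + 0) + a.X | —a→ n0, —c→ n1
  n1 = 0 + 0 | stopped
Partition-refinement fixed point:
  B0 = {m0, m1, n0}
  B1 = {m2, n1}
m0 ∈ B0, n0 ∈ B0 → same block

bisimilar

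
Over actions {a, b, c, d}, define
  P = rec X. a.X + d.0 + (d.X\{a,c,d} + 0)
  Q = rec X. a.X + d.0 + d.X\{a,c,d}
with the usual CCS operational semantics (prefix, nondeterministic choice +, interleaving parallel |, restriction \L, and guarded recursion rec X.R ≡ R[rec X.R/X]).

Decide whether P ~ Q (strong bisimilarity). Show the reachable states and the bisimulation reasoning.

P's transition system — 3 states:
  u0 = rec X. a.X + d.0 + (d.X\{a,c,d} + 0) :: =a=> u0, =d=> u1, =d=> u2
  u1 = (rec X. a.X + d.0 + (d.X\{a,c,d} + 0))\{a,c,d} :: ∅
  u2 = 0 :: ∅
Q's transition system — 3 states:
  v0 = rec X. a.X + d.0 + d.X\{a,c,d} :: =a=> v0, =d=> v1, =d=> v2
  v1 = (rec X. a.X + d.0 + d.X\{a,c,d})\{a,c,d} :: ∅
  v2 = 0 :: ∅
Coarsest stable partition (strong bisimilarity classes):
  B0 = {u0, v0}
  B1 = {u1, u2, v1, v2}
u0 ∈ B0, v0 ∈ B0 → same block

YES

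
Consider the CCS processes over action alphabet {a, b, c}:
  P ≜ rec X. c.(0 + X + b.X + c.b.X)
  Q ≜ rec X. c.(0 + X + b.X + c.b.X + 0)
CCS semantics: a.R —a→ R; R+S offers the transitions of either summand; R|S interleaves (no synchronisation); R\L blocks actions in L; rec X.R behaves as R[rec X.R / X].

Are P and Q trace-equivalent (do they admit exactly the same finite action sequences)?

LTS(P): 3 reachable states
  p0 = rec X. c.(0 + X + b.X + c.b.X) | —c→ p1
  p1 = 0 + (rec X. c.(0 + X + b.X + c.b.X)) + b.(rec X. c.(0 + X + b.X + c.b.X)) + c.b.(rec X. c.(0 + X + b.X + c.b.X)) | —b→ p0, —c→ p1, —c→ p2
  p2 = b.(rec X. c.(0 + X + b.X + c.b.X)) | —b→ p0
LTS(Q): 3 reachable states
  q0 = rec X. c.(0 + X + b.X + c.b.X + 0) | —c→ q1
  q1 = 0 + (rec X. c.(0 + X + b.X + c.b.X + 0)) + b.(rec X. c.(0 + X + b.X + c.b.X + 0)) + c.b.(rec X. c.(0 + X + b.X + c.b.X + 0)) + 0 | —b→ q0, —c→ q1, —c→ q2
  q2 = b.(rec X. c.(0 + X + b.X + c.b.X + 0)) | —b→ q0
Coarsest stable partition (strong bisimilarity classes):
  B0 = {p0, q0}
  B1 = {p1, q1}
  B2 = {p2, q2}
p0 ∈ B0, q0 ∈ B0 → same block
Bisimilar ⇒ trace-equivalent.

YES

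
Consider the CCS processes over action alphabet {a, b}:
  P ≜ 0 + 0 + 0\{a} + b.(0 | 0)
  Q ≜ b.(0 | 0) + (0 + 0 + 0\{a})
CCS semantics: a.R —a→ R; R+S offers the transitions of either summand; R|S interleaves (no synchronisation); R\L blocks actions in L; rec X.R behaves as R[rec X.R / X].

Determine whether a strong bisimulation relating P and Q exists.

P ~ Q

LTS(P): 2 reachable states
  s0 = 0 + 0 + 0\{a} + b.(0 | 0) ⊢ —b→ s1
  s1 = 0 | 0 ⊢ deadlocked
LTS(Q): 2 reachable states
  t0 = b.(0 | 0) + (0 + 0 + 0\{a}) ⊢ —b→ t1
  t1 = 0 | 0 ⊢ deadlocked
Bisimilarity quotient blocks:
  B0 = {s0, t0}
  B1 = {s1, t1}
s0 ∈ B0, t0 ∈ B0 → same block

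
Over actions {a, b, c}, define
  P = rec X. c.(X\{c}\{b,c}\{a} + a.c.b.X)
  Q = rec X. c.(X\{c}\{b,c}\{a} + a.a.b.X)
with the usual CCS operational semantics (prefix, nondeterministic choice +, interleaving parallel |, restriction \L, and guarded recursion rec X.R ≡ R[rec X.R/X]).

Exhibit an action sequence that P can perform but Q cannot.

LTS(P): 4 reachable states
  u0 = rec X. c.(X\{c}\{b,c}\{a} + a.c.b.X) has moves =c=> u1
  u1 = (rec X. c.(X\{c}\{b,c}\{a} + a.c.b.X))\{c}\{b,c}\{a} + a.c.b.(rec X. c.(X\{c}\{b,c}\{a} + a.c.b.X)) has moves =a=> u2
  u2 = c.b.(rec X. c.(X\{c}\{b,c}\{a} + a.c.b.X)) has moves =c=> u3
  u3 = b.(rec X. c.(X\{c}\{b,c}\{a} + a.c.b.X)) has moves =b=> u0
LTS(Q): 4 reachable states
  v0 = rec X. c.(X\{c}\{b,c}\{a} + a.a.b.X) has moves =c=> v1
  v1 = (rec X. c.(X\{c}\{b,c}\{a} + a.a.b.X))\{c}\{b,c}\{a} + a.a.b.(rec X. c.(X\{c}\{b,c}\{a} + a.a.b.X)) has moves =a=> v2
  v2 = a.b.(rec X. c.(X\{c}\{b,c}\{a} + a.a.b.X)) has moves =a=> v3
  v3 = b.(rec X. c.(X\{c}\{b,c}\{a} + a.a.b.X)) has moves =b=> v0
Run σ = ⟨cac⟩ on P: start {u0}
  step 1 (c): {u1}
  step 2 (a): {u2}
  step 3 (c): {u3}
  — P admits the full trace.
Run σ = ⟨cac⟩ on Q: start {v0}
  step 1 (c): {v1}
  step 2 (a): {v2}
  step 3 (c): ∅ (Q stuck)

cac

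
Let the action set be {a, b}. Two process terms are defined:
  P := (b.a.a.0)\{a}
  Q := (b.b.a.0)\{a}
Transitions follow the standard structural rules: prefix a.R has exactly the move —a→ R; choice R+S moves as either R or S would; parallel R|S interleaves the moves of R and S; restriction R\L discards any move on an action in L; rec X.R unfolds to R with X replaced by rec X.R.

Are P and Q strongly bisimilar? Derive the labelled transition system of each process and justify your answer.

NO

LTS(P): 2 reachable states
  p0 = (b.a.a.0)\{a} :: -b-> p1
  p1 = (a.a.0)\{a} :: ·
LTS(Q): 3 reachable states
  q0 = (b.b.a.0)\{a} :: -b-> q1
  q1 = (b.a.0)\{a} :: -b-> q2
  q2 = (a.0)\{a} :: ·
Partition-refinement fixed point:
  B0 = {p0, q1}
  B1 = {p1, q2}
  B2 = {q0}
p0 ∈ B0, q0 ∈ B2 → different blocks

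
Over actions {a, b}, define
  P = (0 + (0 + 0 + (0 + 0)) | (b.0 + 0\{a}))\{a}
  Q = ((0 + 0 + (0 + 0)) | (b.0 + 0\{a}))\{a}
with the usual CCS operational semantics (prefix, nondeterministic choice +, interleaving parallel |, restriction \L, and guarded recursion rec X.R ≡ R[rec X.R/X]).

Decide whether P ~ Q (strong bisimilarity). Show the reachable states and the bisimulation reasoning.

LTS(P): 2 reachable states
  s0 = (0 + (0 + 0 + (0 + 0)) | (b.0 + 0\{a}))\{a} has moves ··b··> s1
  s1 = ((0 + 0 + (0 + 0)) | 0)\{a} has moves ∅
LTS(Q): 2 reachable states
  t0 = ((0 + 0 + (0 + 0)) | (b.0 + 0\{a}))\{a} has moves ··b··> t1
  t1 = ((0 + 0 + (0 + 0)) | 0)\{a} has moves ∅
Partition-refinement fixed point:
  B0 = {s0, t0}
  B1 = {s1, t1}
s0 ∈ B0, t0 ∈ B0 → same block

bisimilar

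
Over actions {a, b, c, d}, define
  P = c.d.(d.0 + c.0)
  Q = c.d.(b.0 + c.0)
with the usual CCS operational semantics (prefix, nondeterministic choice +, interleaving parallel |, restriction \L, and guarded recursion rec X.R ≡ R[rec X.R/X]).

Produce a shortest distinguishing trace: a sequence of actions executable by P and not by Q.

LTS(P): 4 reachable states
  u0 = c.d.(d.0 + c.0) :: -c-> u1
  u1 = d.(d.0 + c.0) :: -d-> u2
  u2 = d.0 + c.0 :: -c-> u3, -d-> u3
  u3 = 0 :: deadlocked
LTS(Q): 4 reachable states
  v0 = c.d.(b.0 + c.0) :: -c-> v1
  v1 = d.(b.0 + c.0) :: -d-> v2
  v2 = b.0 + c.0 :: -b-> v3, -c-> v3
  v3 = 0 :: deadlocked
Run σ = ⟨cdd⟩ on P: start {u0}
  [1] c ⇒ {u1}
  [2] d ⇒ {u2}
  [3] d ⇒ {u3}
  ✓ P
Run σ = ⟨cdd⟩ on Q: start {v0}
  [1] c ⇒ {v1}
  [2] d ⇒ {v2}
  [3] d ⇒ ∅ (Q stuck)

cdd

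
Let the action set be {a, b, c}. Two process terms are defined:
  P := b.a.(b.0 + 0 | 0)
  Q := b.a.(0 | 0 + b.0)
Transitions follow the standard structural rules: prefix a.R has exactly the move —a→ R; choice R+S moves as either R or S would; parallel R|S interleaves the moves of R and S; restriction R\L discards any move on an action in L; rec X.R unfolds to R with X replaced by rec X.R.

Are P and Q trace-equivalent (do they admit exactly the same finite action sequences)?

P's transition system — 4 states:
  p0 = b.a.(b.0 + 0 | 0) | =b=> p1
  p1 = a.(b.0 + 0 | 0) | =a=> p2
  p2 = b.0 + 0 | 0 | =b=> p3
  p3 = 0 | ·
Q's transition system — 4 states:
  q0 = b.a.(0 | 0 + b.0) | =b=> q1
  q1 = a.(0 | 0 + b.0) | =a=> q2
  q2 = 0 | 0 + b.0 | =b=> q3
  q3 = 0 | ·
Coarsest stable partition (strong bisimilarity classes):
  B0 = {p0, q0}
  B1 = {p1, q1}
  B2 = {p2, q2}
  B3 = {p3, q3}
p0 ∈ B0, q0 ∈ B0 → same block
Bisimilar ⇒ trace-equivalent.

trace-equivalent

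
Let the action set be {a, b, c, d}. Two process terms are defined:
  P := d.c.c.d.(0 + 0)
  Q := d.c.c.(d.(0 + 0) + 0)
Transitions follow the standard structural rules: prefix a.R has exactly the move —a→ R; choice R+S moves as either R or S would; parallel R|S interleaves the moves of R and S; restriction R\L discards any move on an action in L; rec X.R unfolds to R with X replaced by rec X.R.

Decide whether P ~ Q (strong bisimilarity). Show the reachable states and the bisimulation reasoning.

P ~ Q

LTS(P): 5 reachable states
  u0 = d.c.c.d.(0 + 0) ⊢ =d=> u1
  u1 = c.c.d.(0 + 0) ⊢ =c=> u2
  u2 = c.d.(0 + 0) ⊢ =c=> u3
  u3 = d.(0 + 0) ⊢ =d=> u4
  u4 = 0 + 0 ⊢ deadlocked
LTS(Q): 5 reachable states
  v0 = d.c.c.(d.(0 + 0) + 0) ⊢ =d=> v1
  v1 = c.c.(d.(0 + 0) + 0) ⊢ =c=> v2
  v2 = c.(d.(0 + 0) + 0) ⊢ =c=> v3
  v3 = d.(0 + 0) + 0 ⊢ =d=> v4
  v4 = 0 + 0 ⊢ deadlocked
Bisimilarity quotient blocks:
  B0 = {u0, v0}
  B1 = {u1, v1}
  B2 = {u2, v2}
  B3 = {u3, v3}
  B4 = {u4, v4}
u0 ∈ B0, v0 ∈ B0 → same block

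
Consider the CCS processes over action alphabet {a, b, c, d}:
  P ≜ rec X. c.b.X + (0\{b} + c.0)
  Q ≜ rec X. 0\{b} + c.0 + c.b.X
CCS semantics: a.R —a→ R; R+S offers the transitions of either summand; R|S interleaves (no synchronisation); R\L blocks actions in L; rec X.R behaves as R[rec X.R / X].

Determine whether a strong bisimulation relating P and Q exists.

P's transition system — 3 states:
  u0 = rec X. c.b.X + (0\{b} + c.0) → --c--▸ u1, --c--▸ u2
  u1 = 0 → (no moves)
  u2 = b.(rec X. c.b.X + (0\{b} + c.0)) → --b--▸ u0
Q's transition system — 3 states:
  v0 = rec X. 0\{b} + c.0 + c.b.X → --c--▸ v1, --c--▸ v2
  v1 = 0 → (no moves)
  v2 = b.(rec X. 0\{b} + c.0 + c.b.X) → --b--▸ v0
Partition-refinement fixed point:
  B0 = {u0, v0}
  B1 = {u2, v2}
  B2 = {u1, v1}
u0 ∈ B0, v0 ∈ B0 → same block

YES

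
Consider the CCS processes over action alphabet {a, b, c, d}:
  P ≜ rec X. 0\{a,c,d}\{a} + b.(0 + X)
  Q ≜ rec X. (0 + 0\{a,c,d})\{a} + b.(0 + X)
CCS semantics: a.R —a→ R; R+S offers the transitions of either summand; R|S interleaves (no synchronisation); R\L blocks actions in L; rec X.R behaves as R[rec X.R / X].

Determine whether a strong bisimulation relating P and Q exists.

LTS(P): 2 reachable states
  s0 = rec X. 0\{a,c,d}\{a} + b.(0 + X) → —b→ s1
  s1 = 0 + (rec X. 0\{a,c,d}\{a} + b.(0 + X)) → —b→ s1
LTS(Q): 2 reachable states
  t0 = rec X. (0 + 0\{a,c,d})\{a} + b.(0 + X) → —b→ t1
  t1 = 0 + (rec X. (0 + 0\{a,c,d})\{a} + b.(0 + X)) → —b→ t1
Partition-refinement fixed point:
  B0 = {s0, s1, t0, t1}
s0 ∈ B0, t0 ∈ B0 → same block

bisimilar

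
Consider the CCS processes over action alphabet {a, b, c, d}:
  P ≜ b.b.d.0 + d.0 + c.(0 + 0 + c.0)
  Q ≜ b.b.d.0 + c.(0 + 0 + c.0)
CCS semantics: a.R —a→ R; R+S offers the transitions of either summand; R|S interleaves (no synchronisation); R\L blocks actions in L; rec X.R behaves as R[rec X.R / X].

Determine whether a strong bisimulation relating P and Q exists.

P's transition system — 5 states:
  s0 = b.b.d.0 + d.0 + c.(0 + 0 + c.0) | —b→ s1, —c→ s2, —d→ s3
  s1 = b.d.0 | —b→ s4
  s2 = 0 + 0 + c.0 | —c→ s3
  s3 = 0 | stopped
  s4 = d.0 | —d→ s3
Q's transition system — 5 states:
  t0 = b.b.d.0 + c.(0 + 0 + c.0) | —b→ t1, —c→ t2
  t1 = b.d.0 | —b→ t3
  t2 = 0 + 0 + c.0 | —c→ t4
  t3 = d.0 | —d→ t4
  t4 = 0 | stopped
Bisimilarity quotient blocks:
  B0 = {s0}
  B1 = {s3, t4}
  B2 = {s2, t2}
  B3 = {s1, t1}
  B4 = {s4, t3}
  B5 = {t0}
s0 ∈ B0, t0 ∈ B5 → different blocks

NO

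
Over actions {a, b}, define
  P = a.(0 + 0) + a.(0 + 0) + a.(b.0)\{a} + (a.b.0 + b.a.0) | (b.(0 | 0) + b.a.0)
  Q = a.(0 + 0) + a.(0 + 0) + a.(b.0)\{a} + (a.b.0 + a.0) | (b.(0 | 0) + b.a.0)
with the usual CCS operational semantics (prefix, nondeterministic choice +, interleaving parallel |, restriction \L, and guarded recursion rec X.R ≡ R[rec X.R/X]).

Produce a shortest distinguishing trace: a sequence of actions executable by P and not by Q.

bb

P's transition system — 19 states:
  m0 = a.(0 + 0) + a.(0 + 0) + a.(b.0)\{a} + (a.b.0 + b.a.0) | (b.(0 | 0) + b.a.0) :: =a=> m1, =a=> m2, =a=> m3, =b=> m4, =b=> m5, =b=> m6
  m1 = (b.0)\{a} :: =b=> m7
  m2 = 0 + 0 :: ∅
  m3 = b.0 | (b.(0 | 0) + b.a.0) :: =b=> m10, =b=> m8, =b=> m9
  m4 = (a.b.0 + b.a.0) | (0 | 0) :: =a=> m9, =b=> m11
  m5 = (a.b.0 + b.a.0) | a.0 :: =a=> m10, =a=> m12, =b=> m13
  m6 = a.0 | (b.(0 | 0) + b.a.0) :: =a=> m8, =b=> m11, =b=> m13
  m7 = 0\{a} :: ∅
  m8 = 0 | (b.(0 | 0) + b.a.0) :: =b=> m14, =b=> m15
  m9 = b.0 | (0 | 0) :: =b=> m14
  m10 = b.0 | a.0 :: =a=> m16, =b=> m15
  m11 = a.0 | (0 | 0) :: =a=> m14
  m12 = (a.b.0 + b.a.0) | 0 :: =a=> m16, =b=> m17
  m13 = a.0 | a.0 :: =a=> m15, =a=> m17
  m14 = 0 | (0 | 0) :: ∅
  m15 = 0 | a.0 :: =a=> m18
  m16 = b.0 | 0 :: =b=> m18
  m17 = a.0 | 0 :: =a=> m18
  m18 = 0 | 0 :: ∅
Q's transition system — 15 states:
  n0 = a.(0 + 0) + a.(0 + 0) + a.(b.0)\{a} + (a.b.0 + a.0) | (b.(0 | 0) + b.a.0) :: =a=> n1, =a=> n2, =a=> n3, =a=> n4, =b=> n5, =b=> n6
  n1 = (b.0)\{a} :: =b=> n7
  n2 = 0 + 0 :: ∅
  n3 = 0 | (b.(0 | 0) + b.a.0) :: =b=> n8, =b=> n9
  n4 = b.0 | (b.(0 | 0) + b.a.0) :: =b=> n10, =b=> n11, =b=> n3
  n5 = (a.b.0 + a.0) | (0 | 0) :: =a=> n10, =a=> n8
  n6 = (a.b.0 + a.0) | a.0 :: =a=> n11, =a=> n12, =a=> n9
  n7 = 0\{a} :: ∅
  n8 = 0 | (0 | 0) :: ∅
  n9 = 0 | a.0 :: =a=> n13
  n10 = b.0 | (0 | 0) :: =b=> n8
  n11 = b.0 | a.0 :: =a=> n14, =b=> n9
  n12 = (a.b.0 + a.0) | 0 :: =a=> n13, =a=> n14
  n13 = 0 | 0 :: ∅
  n14 = b.0 | 0 :: =b=> n13
Run σ = ⟨bb⟩ on P: start {m0}
  step 1 (b): {m4, m5, m6}
  step 2 (b): {m11, m13}
  — P admits the full trace.
Run σ = ⟨bb⟩ on Q: start {n0}
  step 1 (b): {n5, n6}
  step 2 (b): ∅  — Q cannot continue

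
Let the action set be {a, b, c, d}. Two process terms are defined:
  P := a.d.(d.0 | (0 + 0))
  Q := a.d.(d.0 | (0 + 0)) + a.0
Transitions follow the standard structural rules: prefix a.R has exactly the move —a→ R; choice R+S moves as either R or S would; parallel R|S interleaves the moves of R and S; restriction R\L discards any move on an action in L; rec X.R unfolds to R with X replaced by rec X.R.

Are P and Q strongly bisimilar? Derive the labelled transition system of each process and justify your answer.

not bisimilar

P's transition system — 4 states:
  p0 = a.d.(d.0 | (0 + 0)) | —a→ p1
  p1 = d.(d.0 | (0 + 0)) | —d→ p2
  p2 = d.0 | (0 + 0) | —d→ p3
  p3 = 0 | (0 + 0) | ∅
Q's transition system — 5 states:
  q0 = a.d.(d.0 | (0 + 0)) + a.0 | —a→ q1, —a→ q2
  q1 = 0 | ∅
  q2 = d.(d.0 | (0 + 0)) | —d→ q3
  q3 = d.0 | (0 + 0) | —d→ q4
  q4 = 0 | (0 + 0) | ∅
Coarsest stable partition (strong bisimilarity classes):
  B0 = {p0}
  B1 = {p1, q2}
  B2 = {p2, q3}
  B3 = {p3, q1, q4}
  B4 = {q0}
p0 ∈ B0, q0 ∈ B4 → different blocks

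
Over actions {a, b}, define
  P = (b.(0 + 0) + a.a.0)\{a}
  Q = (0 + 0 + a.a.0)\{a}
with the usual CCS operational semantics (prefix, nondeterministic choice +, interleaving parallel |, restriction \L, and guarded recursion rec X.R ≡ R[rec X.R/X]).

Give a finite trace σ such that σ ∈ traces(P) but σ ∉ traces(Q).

b

P's transition system — 2 states:
  s0 = (b.(0 + 0) + a.a.0)\{a} ⊢ --b--▸ s1
  s1 = (0 + 0)\{a} ⊢ deadlocked
Q's transition system — 1 states:
  t0 = (0 + 0 + a.a.0)\{a} ⊢ deadlocked
Run σ = ⟨b⟩ on P: start {s0}
  [1] b ⇒ {s1}
  ✓ P
Run σ = ⟨b⟩ on Q: start {t0}
  [1] b ⇒ ∅  — Q cannot continue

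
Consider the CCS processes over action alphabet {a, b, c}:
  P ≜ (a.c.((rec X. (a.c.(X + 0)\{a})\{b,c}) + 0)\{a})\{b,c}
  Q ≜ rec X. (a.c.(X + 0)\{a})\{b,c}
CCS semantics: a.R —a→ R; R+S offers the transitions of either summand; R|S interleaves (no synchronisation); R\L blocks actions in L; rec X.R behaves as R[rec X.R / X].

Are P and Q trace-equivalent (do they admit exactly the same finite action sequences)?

trace-equivalent

Reachable graph of P (2 states):
  u0 = (a.c.((rec X. (a.c.(X + 0)\{a})\{b,c}) + 0)\{a})\{b,c} ⊢ —a→ u1
  u1 = (c.((rec X. (a.c.(X + 0)\{a})\{b,c}) + 0)\{a})\{b,c} ⊢ ∅
Reachable graph of Q (2 states):
  v0 = rec X. (a.c.(X + 0)\{a})\{b,c} ⊢ —a→ v1
  v1 = (c.((rec X. (a.c.(X + 0)\{a})\{b,c}) + 0)\{a})\{b,c} ⊢ ∅
Partition-refinement fixed point:
  B0 = {u0, v0}
  B1 = {u1, v1}
u0 ∈ B0, v0 ∈ B0 → same block
Bisimilar ⇒ trace-equivalent.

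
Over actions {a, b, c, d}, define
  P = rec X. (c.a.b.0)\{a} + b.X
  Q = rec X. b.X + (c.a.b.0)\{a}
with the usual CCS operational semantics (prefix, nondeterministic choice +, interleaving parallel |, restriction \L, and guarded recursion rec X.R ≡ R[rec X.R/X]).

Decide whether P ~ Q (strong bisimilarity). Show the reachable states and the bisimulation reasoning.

LTS(P): 2 reachable states
  m0 = rec X. (c.a.b.0)\{a} + b.X ⊢ —b→ m0, —c→ m1
  m1 = (a.b.0)\{a} ⊢ ∅
LTS(Q): 2 reachable states
  n0 = rec X. b.X + (c.a.b.0)\{a} ⊢ —b→ n0, —c→ n1
  n1 = (a.b.0)\{a} ⊢ ∅
Partition-refinement fixed point:
  B0 = {m0, n0}
  B1 = {m1, n1}
m0 ∈ B0, n0 ∈ B0 → same block

P ~ Q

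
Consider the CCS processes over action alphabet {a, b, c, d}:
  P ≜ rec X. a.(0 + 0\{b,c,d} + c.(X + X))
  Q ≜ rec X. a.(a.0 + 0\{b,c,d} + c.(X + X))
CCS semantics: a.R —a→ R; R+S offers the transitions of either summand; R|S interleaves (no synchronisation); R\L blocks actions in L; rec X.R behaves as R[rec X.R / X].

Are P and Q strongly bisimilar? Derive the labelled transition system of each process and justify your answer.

LTS(P): 3 reachable states
  p0 = rec X. a.(0 + 0\{b,c,d} + c.(X + X)) ⊢ -a-> p1
  p1 = 0 + 0\{b,c,d} + c.((rec X. a.(0 + 0\{b,c,d} + c.(X + X))) + (rec X. a.(0 + 0\{b,c,d} + c.(X + X)))) ⊢ -c-> p2
  p2 = (rec X. a.(0 + 0\{b,c,d} + c.(X + X))) + (rec X. a.(0 + 0\{b,c,d} + c.(X + X))) ⊢ -a-> p1
LTS(Q): 4 reachable states
  q0 = rec X. a.(a.0 + 0\{b,c,d} + c.(X + X)) ⊢ -a-> q1
  q1 = a.0 + 0\{b,c,d} + c.((rec X. a.(a.0 + 0\{b,c,d} + c.(X + X))) + (rec X. a.(a.0 + 0\{b,c,d} + c.(X + X)))) ⊢ -a-> q2, -c-> q3
  q2 = 0 ⊢ ∅
  q3 = (rec X. a.(a.0 + 0\{b,c,d} + c.(X + X))) + (rec X. a.(a.0 + 0\{b,c,d} + c.(X + X))) ⊢ -a-> q1
Coarsest stable partition (strong bisimilarity classes):
  B0 = {p0, p2}
  B1 = {p1}
  B2 = {q0, q3}
  B3 = {q1}
  B4 = {q2}
p0 ∈ B0, q0 ∈ B2 → different blocks

not bisimilar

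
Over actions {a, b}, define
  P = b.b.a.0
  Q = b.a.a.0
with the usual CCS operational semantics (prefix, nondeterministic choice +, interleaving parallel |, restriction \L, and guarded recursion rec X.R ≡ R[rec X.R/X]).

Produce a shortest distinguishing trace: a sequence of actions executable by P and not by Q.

LTS(P): 4 reachable states
  u0 = b.b.a.0 ⊢ --b--▸ u1
  u1 = b.a.0 ⊢ --b--▸ u2
  u2 = a.0 ⊢ --a--▸ u3
  u3 = 0 ⊢ deadlocked
LTS(Q): 4 reachable states
  v0 = b.a.a.0 ⊢ --b--▸ v1
  v1 = a.a.0 ⊢ --a--▸ v2
  v2 = a.0 ⊢ --a--▸ v3
  v3 = 0 ⊢ deadlocked
Executing bb from P (initial set {u0}):
  after b @ step 1: {u1}
  after b @ step 2: {u2}
  P completes σ.
Executing bb from Q (initial set {v0}):
  after b @ step 1: {v1}
  after b @ step 2: ∅ (Q stuck)

bb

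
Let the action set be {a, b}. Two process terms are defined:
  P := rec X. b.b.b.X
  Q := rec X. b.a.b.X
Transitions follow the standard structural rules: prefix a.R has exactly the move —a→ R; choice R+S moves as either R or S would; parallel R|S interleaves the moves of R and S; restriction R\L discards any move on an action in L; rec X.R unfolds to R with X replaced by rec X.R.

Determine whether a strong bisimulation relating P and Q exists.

P ≁ Q

P's transition system — 3 states:
  s0 = rec X. b.b.b.X has moves -b-> s1
  s1 = b.b.(rec X. b.b.b.X) has moves -b-> s2
  s2 = b.(rec X. b.b.b.X) has moves -b-> s0
Q's transition system — 3 states:
  t0 = rec X. b.a.b.X has moves -b-> t1
  t1 = a.b.(rec X. b.a.b.X) has moves -a-> t2
  t2 = b.(rec X. b.a.b.X) has moves -b-> t0
Partition-refinement fixed point:
  B0 = {s0, s1, s2}
  B1 = {t0}
  B2 = {t1}
  B3 = {t2}
s0 ∈ B0, t0 ∈ B1 → different blocks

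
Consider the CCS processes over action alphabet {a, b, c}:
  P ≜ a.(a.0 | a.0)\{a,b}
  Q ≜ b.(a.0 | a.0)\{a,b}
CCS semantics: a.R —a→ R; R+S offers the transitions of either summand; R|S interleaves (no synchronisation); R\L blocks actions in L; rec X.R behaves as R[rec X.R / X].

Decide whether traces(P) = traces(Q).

Reachable graph of P (2 states):
  u0 = a.(a.0 | a.0)\{a,b} → --a--▸ u1
  u1 = (a.0 | a.0)\{a,b} → ∅
Reachable graph of Q (2 states):
  v0 = b.(a.0 | a.0)\{a,b} → --b--▸ v1
  v1 = (a.0 | a.0)\{a,b} → ∅
Run σ = ⟨a⟩ on P: start {u0}
  step 1 (a): {u1}
  — P admits the full trace.
Run σ = ⟨a⟩ on Q: start {v0}
  step 1 (a): ∅ (Q stuck)

trace-distinct — witness ⟨a⟩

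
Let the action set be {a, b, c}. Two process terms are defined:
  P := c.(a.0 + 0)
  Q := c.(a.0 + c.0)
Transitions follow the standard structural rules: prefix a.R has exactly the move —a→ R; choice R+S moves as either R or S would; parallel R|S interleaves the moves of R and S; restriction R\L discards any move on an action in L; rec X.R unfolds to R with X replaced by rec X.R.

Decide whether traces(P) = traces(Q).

Reachable graph of P (3 states):
  u0 = c.(a.0 + 0) :: --c--▸ u1
  u1 = a.0 + 0 :: --a--▸ u2
  u2 = 0 :: (no moves)
Reachable graph of Q (3 states):
  v0 = c.(a.0 + c.0) :: --c--▸ v1
  v1 = a.0 + c.0 :: --a--▸ v2, --c--▸ v2
  v2 = 0 :: (no moves)
Executing cc from Q (initial set {v0}):
  [1] c ⇒ {v1}
  [2] c ⇒ {v2}
  Q completes σ.
Executing cc from P (initial set {u0}):
  [1] c ⇒ {u1}
  [2] c ⇒ ∅  — P cannot continue

trace-distinct — witness ⟨cc⟩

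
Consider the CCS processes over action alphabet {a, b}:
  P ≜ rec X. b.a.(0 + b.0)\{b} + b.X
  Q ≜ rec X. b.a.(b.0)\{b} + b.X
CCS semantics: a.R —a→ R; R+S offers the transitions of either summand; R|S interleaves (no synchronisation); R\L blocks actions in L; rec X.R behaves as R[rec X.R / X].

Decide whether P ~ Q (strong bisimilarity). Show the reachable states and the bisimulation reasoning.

LTS(P): 3 reachable states
  p0 = rec X. b.a.(0 + b.0)\{b} + b.X :: —b→ p0, —b→ p1
  p1 = a.(0 + b.0)\{b} :: —a→ p2
  p2 = (0 + b.0)\{b} :: deadlocked
LTS(Q): 3 reachable states
  q0 = rec X. b.a.(b.0)\{b} + b.X :: —b→ q0, —b→ q1
  q1 = a.(b.0)\{b} :: —a→ q2
  q2 = (b.0)\{b} :: deadlocked
Bisimilarity quotient blocks:
  B0 = {p0, q0}
  B1 = {p1, q1}
  B2 = {p2, q2}
p0 ∈ B0, q0 ∈ B0 → same block

P ~ Q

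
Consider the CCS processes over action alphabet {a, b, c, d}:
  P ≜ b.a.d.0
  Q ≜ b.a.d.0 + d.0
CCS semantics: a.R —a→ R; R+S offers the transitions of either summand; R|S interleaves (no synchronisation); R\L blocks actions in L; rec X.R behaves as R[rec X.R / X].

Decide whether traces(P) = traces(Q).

NO — witness ⟨d⟩

P's transition system — 4 states:
  m0 = b.a.d.0 | -b-> m1
  m1 = a.d.0 | -a-> m2
  m2 = d.0 | -d-> m3
  m3 = 0 | stopped
Q's transition system — 4 states:
  n0 = b.a.d.0 + d.0 | -b-> n1, -d-> n2
  n1 = a.d.0 | -a-> n3
  n2 = 0 | stopped
  n3 = d.0 | -d-> n2
Executing d from Q (initial set {n0}):
  [1] d ⇒ {n2}
  — Q admits the full trace.
Executing d from P (initial set {m0}):
  [1] d ⇒ no successor for P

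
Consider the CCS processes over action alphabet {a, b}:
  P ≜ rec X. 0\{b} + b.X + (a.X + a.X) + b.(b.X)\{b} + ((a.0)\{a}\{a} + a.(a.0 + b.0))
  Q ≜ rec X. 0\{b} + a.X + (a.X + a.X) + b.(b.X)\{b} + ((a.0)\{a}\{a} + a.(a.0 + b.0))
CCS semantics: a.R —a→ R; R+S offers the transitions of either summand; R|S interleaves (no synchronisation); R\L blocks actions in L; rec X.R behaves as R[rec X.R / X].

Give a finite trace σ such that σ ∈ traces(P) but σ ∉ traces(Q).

ba

P's transition system — 4 states:
  p0 = rec X. 0\{b} + b.X + (a.X + a.X) + b.(b.X)\{b} + ((a.0)\{a}\{a} + a.(a.0 + b.0)) | -a-> p0, -a-> p1, -b-> p0, -b-> p2
  p1 = a.0 + b.0 | -a-> p3, -b-> p3
  p2 = (b.(rec X. 0\{b} + b.X + (a.X + a.X) + b.(b.X)\{b} + ((a.0)\{a}\{a} + a.(a.0 + b.0))))\{b} | stopped
  p3 = 0 | stopped
Q's transition system — 4 states:
  q0 = rec X. 0\{b} + a.X + (a.X + a.X) + b.(b.X)\{b} + ((a.0)\{a}\{a} + a.(a.0 + b.0)) | -a-> q0, -a-> q1, -b-> q2
  q1 = a.0 + b.0 | -a-> q3, -b-> q3
  q2 = (b.(rec X. 0\{b} + a.X + (a.X + a.X) + b.(b.X)\{b} + ((a.0)\{a}\{a} + a.(a.0 + b.0))))\{b} | stopped
  q3 = 0 | stopped
Trace ⟨ba⟩ through P, begin at {p0}:
  step 1 (b): {p0, p2}
  step 2 (a): {p0, p1}
  P completes σ.
Trace ⟨ba⟩ through Q, begin at {q0}:
  step 1 (b): {q2}
  step 2 (a): ∅ (Q stuck)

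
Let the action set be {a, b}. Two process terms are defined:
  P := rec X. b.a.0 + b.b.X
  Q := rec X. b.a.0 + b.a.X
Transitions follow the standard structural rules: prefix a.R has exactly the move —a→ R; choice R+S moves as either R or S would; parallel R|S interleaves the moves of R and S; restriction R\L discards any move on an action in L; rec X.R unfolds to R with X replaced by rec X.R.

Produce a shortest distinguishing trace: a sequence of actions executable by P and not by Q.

Reachable graph of P (4 states):
  p0 = rec X. b.a.0 + b.b.X → =b=> p1, =b=> p2
  p1 = a.0 → =a=> p3
  p2 = b.(rec X. b.a.0 + b.b.X) → =b=> p0
  p3 = 0 → ∅
Reachable graph of Q (4 states):
  q0 = rec X. b.a.0 + b.a.X → =b=> q1, =b=> q2
  q1 = a.(rec X. b.a.0 + b.a.X) → =a=> q0
  q2 = a.0 → =a=> q3
  q3 = 0 → ∅
Executing bb from P (initial set {p0}):
  step 1 (b): {p1, p2}
  step 2 (b): {p0}
  P completes σ.
Executing bb from Q (initial set {q0}):
  step 1 (b): {q1, q2}
  step 2 (b): ∅  — Q cannot continue

bb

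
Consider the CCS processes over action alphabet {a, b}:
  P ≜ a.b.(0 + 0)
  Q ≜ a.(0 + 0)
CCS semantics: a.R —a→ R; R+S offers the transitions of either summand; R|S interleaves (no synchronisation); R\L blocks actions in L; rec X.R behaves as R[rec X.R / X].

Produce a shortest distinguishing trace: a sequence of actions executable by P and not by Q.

Reachable graph of P (3 states):
  u0 = a.b.(0 + 0) → =a=> u1
  u1 = b.(0 + 0) → =b=> u2
  u2 = 0 + 0 → (no moves)
Reachable graph of Q (2 states):
  v0 = a.(0 + 0) → =a=> v1
  v1 = 0 + 0 → (no moves)
Trace ⟨ab⟩ through P, begin at {u0}:
  after a @ step 1: {u1}
  after b @ step 2: {u2}
  ✓ P
Trace ⟨ab⟩ through Q, begin at {v0}:
  after a @ step 1: {v1}
  after b @ step 2: no successor for Q

ab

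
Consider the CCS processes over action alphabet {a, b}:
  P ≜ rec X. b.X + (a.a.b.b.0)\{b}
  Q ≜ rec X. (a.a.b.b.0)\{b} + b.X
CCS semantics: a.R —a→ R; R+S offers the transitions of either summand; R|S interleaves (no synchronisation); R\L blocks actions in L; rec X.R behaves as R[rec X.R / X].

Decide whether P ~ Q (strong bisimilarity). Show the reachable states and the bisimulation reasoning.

P ~ Q

LTS(P): 3 reachable states
  m0 = rec X. b.X + (a.a.b.b.0)\{b} | -a-> m1, -b-> m0
  m1 = (a.b.b.0)\{b} | -a-> m2
  m2 = (b.b.0)\{b} | (no moves)
LTS(Q): 3 reachable states
  n0 = rec X. (a.a.b.b.0)\{b} + b.X | -a-> n1, -b-> n0
  n1 = (a.b.b.0)\{b} | -a-> n2
  n2 = (b.b.0)\{b} | (no moves)
Coarsest stable partition (strong bisimilarity classes):
  B0 = {m0, n0}
  B1 = {m1, n1}
  B2 = {m2, n2}
m0 ∈ B0, n0 ∈ B0 → same block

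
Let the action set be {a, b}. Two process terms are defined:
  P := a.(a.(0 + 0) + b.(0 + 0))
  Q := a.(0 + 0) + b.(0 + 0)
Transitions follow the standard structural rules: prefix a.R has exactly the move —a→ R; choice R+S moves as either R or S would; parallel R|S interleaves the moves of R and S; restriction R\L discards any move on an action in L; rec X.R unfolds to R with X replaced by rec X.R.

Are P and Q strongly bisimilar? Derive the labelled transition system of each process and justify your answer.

P's transition system — 3 states:
  p0 = a.(a.(0 + 0) + b.(0 + 0)) → -a-> p1
  p1 = a.(0 + 0) + b.(0 + 0) → -a-> p2, -b-> p2
  p2 = 0 + 0 → deadlocked
Q's transition system — 2 states:
  q0 = a.(0 + 0) + b.(0 + 0) → -a-> q1, -b-> q1
  q1 = 0 + 0 → deadlocked
Bisimilarity quotient blocks:
  B0 = {p0}
  B1 = {p1, q0}
  B2 = {p2, q1}
p0 ∈ B0, q0 ∈ B1 → different blocks

P ≁ Q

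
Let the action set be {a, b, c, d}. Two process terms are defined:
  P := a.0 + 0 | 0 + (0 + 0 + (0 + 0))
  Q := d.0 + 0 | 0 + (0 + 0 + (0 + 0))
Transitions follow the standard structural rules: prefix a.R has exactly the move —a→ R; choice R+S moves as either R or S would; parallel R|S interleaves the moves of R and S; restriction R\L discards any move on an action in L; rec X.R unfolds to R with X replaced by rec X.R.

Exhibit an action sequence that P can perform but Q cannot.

a

P's transition system — 2 states:
  u0 = a.0 + 0 | 0 + (0 + 0 + (0 + 0)) → ··a··> u1
  u1 = 0 → ∅
Q's transition system — 2 states:
  v0 = d.0 + 0 | 0 + (0 + 0 + (0 + 0)) → ··d··> v1
  v1 = 0 → ∅
Trace ⟨a⟩ through P, begin at {u0}:
  after a @ step 1: {u1}
  P completes σ.
Trace ⟨a⟩ through Q, begin at {v0}:
  after a @ step 1: ∅  — Q cannot continue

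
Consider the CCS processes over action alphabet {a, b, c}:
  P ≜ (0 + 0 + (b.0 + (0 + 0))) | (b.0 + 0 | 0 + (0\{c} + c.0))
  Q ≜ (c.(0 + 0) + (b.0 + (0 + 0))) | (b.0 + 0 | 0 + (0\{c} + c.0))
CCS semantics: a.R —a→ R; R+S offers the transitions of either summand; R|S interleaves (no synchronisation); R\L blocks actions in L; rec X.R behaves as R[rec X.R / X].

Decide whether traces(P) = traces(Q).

traces(P) ≠ traces(Q) — witness ⟨cc⟩

P's transition system — 4 states:
  u0 = (0 + 0 + (b.0 + (0 + 0))) | (b.0 + 0 | 0 + (0\{c} + c.0)) | —b→ u1, —b→ u2, —c→ u1
  u1 = (0 + 0 + (b.0 + (0 + 0))) | 0 | —b→ u3
  u2 = 0 | (b.0 + 0 | 0 + (0\{c} + c.0)) | —b→ u3, —c→ u3
  u3 = 0 | 0 | ·
Q's transition system — 6 states:
  v0 = (c.(0 + 0) + (b.0 + (0 + 0))) | (b.0 + 0 | 0 + (0\{c} + c.0)) | —b→ v1, —b→ v2, —c→ v1, —c→ v3
  v1 = (c.(0 + 0) + (b.0 + (0 + 0))) | 0 | —b→ v4, —c→ v5
  v2 = 0 | (b.0 + 0 | 0 + (0\{c} + c.0)) | —b→ v4, —c→ v4
  v3 = (0 + 0) | (b.0 + 0 | 0 + (0\{c} + c.0)) | —b→ v5, —c→ v5
  v4 = 0 | 0 | ·
  v5 = (0 + 0) | 0 | ·
Executing cc from Q (initial set {v0}):
  [1] c ⇒ {v1, v3}
  [2] c ⇒ {v5}
  — Q admits the full trace.
Executing cc from P (initial set {u0}):
  [1] c ⇒ {u1}
  [2] c ⇒ ∅  — P cannot continue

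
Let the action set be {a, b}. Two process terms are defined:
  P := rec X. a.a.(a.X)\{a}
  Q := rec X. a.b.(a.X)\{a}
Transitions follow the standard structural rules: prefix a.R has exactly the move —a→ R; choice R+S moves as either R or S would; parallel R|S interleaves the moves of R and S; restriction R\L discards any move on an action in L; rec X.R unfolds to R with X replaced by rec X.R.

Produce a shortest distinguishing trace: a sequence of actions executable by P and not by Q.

LTS(P): 3 reachable states
  u0 = rec X. a.a.(a.X)\{a} has moves --a--▸ u1
  u1 = a.(a.(rec X. a.a.(a.X)\{a}))\{a} has moves --a--▸ u2
  u2 = (a.(rec X. a.a.(a.X)\{a}))\{a} has moves deadlocked
LTS(Q): 3 reachable states
  v0 = rec X. a.b.(a.X)\{a} has moves --a--▸ v1
  v1 = b.(a.(rec X. a.b.(a.X)\{a}))\{a} has moves --b--▸ v2
  v2 = (a.(rec X. a.b.(a.X)\{a}))\{a} has moves deadlocked
Run σ = ⟨aa⟩ on P: start {u0}
  after a @ step 1: {u1}
  after a @ step 2: {u2}
  ✓ P
Run σ = ⟨aa⟩ on Q: start {v0}
  after a @ step 1: {v1}
  after a @ step 2: ∅  — Q cannot continue

aa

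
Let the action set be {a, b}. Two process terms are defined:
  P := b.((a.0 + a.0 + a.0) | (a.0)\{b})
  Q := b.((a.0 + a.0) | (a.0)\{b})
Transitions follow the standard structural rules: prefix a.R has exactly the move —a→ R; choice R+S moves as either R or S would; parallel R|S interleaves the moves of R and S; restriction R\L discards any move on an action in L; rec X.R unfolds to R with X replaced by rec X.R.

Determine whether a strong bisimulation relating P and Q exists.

bisimilar

LTS(P): 5 reachable states
  s0 = b.((a.0 + a.0 + a.0) | (a.0)\{b}) ⊢ ··b··> s1
  s1 = (a.0 + a.0 + a.0) | (a.0)\{b} ⊢ ··a··> s2, ··a··> s3
  s2 = (a.0 + a.0 + a.0) | 0\{b} ⊢ ··a··> s4
  s3 = 0 | (a.0)\{b} ⊢ ··a··> s4
  s4 = 0 | 0\{b} ⊢ deadlocked
LTS(Q): 5 reachable states
  t0 = b.((a.0 + a.0) | (a.0)\{b}) ⊢ ··b··> t1
  t1 = (a.0 + a.0) | (a.0)\{b} ⊢ ··a··> t2, ··a··> t3
  t2 = (a.0 + a.0) | 0\{b} ⊢ ··a··> t4
  t3 = 0 | (a.0)\{b} ⊢ ··a··> t4
  t4 = 0 | 0\{b} ⊢ deadlocked
Partition-refinement fixed point:
  B0 = {s0, t0}
  B1 = {s1, t1}
  B2 = {s2, s3, t2, t3}
  B3 = {s4, t4}
s0 ∈ B0, t0 ∈ B0 → same block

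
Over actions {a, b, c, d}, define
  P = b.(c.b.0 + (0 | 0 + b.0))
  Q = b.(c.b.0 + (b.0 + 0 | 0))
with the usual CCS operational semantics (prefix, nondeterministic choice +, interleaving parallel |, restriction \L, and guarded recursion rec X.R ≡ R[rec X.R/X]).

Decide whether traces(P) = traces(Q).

Reachable graph of P (4 states):
  m0 = b.(c.b.0 + (0 | 0 + b.0)) → ··b··> m1
  m1 = c.b.0 + (0 | 0 + b.0) → ··b··> m2, ··c··> m3
  m2 = 0 → deadlocked
  m3 = b.0 → ··b··> m2
Reachable graph of Q (4 states):
  n0 = b.(c.b.0 + (b.0 + 0 | 0)) → ··b··> n1
  n1 = c.b.0 + (b.0 + 0 | 0) → ··b··> n2, ··c··> n3
  n2 = 0 → deadlocked
  n3 = b.0 → ··b··> n2
Partition-refinement fixed point:
  B0 = {m0, n0}
  B1 = {m1, n1}
  B2 = {m2, n2}
  B3 = {m3, n3}
m0 ∈ B0, n0 ∈ B0 → same block
Bisimilar ⇒ trace-equivalent.

traces(P) = traces(Q)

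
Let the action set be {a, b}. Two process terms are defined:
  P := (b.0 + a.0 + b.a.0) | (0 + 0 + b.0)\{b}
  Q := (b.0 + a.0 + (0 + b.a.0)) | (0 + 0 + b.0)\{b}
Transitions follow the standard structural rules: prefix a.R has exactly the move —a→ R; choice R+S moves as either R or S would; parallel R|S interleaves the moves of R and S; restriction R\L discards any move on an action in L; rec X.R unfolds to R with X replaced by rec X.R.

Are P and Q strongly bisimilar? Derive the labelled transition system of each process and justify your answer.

YES

Reachable graph of P (3 states):
  u0 = (b.0 + a.0 + b.a.0) | (0 + 0 + b.0)\{b} :: --a--▸ u1, --b--▸ u1, --b--▸ u2
  u1 = 0 | (0 + 0 + b.0)\{b} :: (no moves)
  u2 = a.0 | (0 + 0 + b.0)\{b} :: --a--▸ u1
Reachable graph of Q (3 states):
  v0 = (b.0 + a.0 + (0 + b.a.0)) | (0 + 0 + b.0)\{b} :: --a--▸ v1, --b--▸ v1, --b--▸ v2
  v1 = 0 | (0 + 0 + b.0)\{b} :: (no moves)
  v2 = a.0 | (0 + 0 + b.0)\{b} :: --a--▸ v1
Bisimilarity quotient blocks:
  B0 = {u0, v0}
  B1 = {u2, v2}
  B2 = {u1, v1}
u0 ∈ B0, v0 ∈ B0 → same block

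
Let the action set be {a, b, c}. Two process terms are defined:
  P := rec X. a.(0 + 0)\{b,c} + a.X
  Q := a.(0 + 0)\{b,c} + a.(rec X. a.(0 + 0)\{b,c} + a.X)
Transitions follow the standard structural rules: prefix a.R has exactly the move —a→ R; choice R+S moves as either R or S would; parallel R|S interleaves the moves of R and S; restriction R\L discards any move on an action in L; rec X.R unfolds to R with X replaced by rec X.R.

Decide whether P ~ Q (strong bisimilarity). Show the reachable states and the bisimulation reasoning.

YES

LTS(P): 2 reachable states
  s0 = rec X. a.(0 + 0)\{b,c} + a.X → ··a··> s0, ··a··> s1
  s1 = (0 + 0)\{b,c} → (no moves)
LTS(Q): 3 reachable states
  t0 = a.(0 + 0)\{b,c} + a.(rec X. a.(0 + 0)\{b,c} + a.X) → ··a··> t1, ··a··> t2
  t1 = (0 + 0)\{b,c} → (no moves)
  t2 = rec X. a.(0 + 0)\{b,c} + a.X → ··a··> t1, ··a··> t2
Coarsest stable partition (strong bisimilarity classes):
  B0 = {s0, t0, t2}
  B1 = {s1, t1}
s0 ∈ B0, t0 ∈ B0 → same block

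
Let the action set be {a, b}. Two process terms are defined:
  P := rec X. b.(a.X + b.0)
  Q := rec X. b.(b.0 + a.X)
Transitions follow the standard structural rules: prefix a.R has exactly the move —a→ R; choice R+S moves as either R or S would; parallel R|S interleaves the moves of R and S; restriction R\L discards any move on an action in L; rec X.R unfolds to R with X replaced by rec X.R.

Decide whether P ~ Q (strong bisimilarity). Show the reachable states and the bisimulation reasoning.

P's transition system — 3 states:
  p0 = rec X. b.(a.X + b.0) has moves -b-> p1
  p1 = a.(rec X. b.(a.X + b.0)) + b.0 has moves -a-> p0, -b-> p2
  p2 = 0 has moves (no moves)
Q's transition system — 3 states:
  q0 = rec X. b.(b.0 + a.X) has moves -b-> q1
  q1 = b.0 + a.(rec X. b.(b.0 + a.X)) has moves -a-> q0, -b-> q2
  q2 = 0 has moves (no moves)
Partition-refinement fixed point:
  B0 = {p0, q0}
  B1 = {p1, q1}
  B2 = {p2, q2}
p0 ∈ B0, q0 ∈ B0 → same block

P ~ Q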